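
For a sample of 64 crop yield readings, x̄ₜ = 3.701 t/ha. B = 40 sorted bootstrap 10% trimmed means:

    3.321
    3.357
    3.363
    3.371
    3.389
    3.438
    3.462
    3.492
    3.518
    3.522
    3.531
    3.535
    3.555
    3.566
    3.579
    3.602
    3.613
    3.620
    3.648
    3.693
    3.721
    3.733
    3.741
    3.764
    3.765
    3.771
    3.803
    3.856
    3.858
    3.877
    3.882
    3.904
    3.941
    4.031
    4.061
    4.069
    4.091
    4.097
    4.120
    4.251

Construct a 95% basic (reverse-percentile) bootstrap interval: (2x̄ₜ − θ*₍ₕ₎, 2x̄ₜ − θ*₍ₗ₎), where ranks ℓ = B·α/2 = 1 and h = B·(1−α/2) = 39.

(3.282, 4.081)

Percentile endpoints at ranks 1 and 39: θ*₍1₎ = 3.321, θ*₍39₎ = 4.120.
Basic interval reflects these around x̄ₜ:
  lower = 2 × 3.701 − 4.120 = 3.282
  upper = 2 × 3.701 − 3.321 = 4.081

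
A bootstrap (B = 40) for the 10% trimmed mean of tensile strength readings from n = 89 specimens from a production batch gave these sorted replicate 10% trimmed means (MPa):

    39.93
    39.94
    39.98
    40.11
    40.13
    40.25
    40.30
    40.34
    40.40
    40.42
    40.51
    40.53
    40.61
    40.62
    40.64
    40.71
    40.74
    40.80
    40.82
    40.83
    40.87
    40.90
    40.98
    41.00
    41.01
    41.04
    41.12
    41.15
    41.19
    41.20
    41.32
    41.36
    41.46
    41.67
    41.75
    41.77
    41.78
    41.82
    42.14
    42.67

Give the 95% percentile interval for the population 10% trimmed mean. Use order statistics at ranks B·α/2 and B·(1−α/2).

α = 0.05; lower rank = 40 × 0.025 = 1; upper rank = 40 × 0.975 = 39.
The 1st smallest replicate is 39.93; the 39th is 42.14.

(39.93, 42.14)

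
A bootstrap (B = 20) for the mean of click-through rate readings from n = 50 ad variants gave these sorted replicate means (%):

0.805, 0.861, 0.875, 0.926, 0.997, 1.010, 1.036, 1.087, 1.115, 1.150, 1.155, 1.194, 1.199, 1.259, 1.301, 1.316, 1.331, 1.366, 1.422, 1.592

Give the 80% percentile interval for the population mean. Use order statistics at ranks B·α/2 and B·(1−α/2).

α = 0.20; lower rank = 20 × 0.100 = 2; upper rank = 20 × 0.900 = 18.
The 2nd smallest replicate is 0.861; the 18th is 1.366.

(0.861, 1.366)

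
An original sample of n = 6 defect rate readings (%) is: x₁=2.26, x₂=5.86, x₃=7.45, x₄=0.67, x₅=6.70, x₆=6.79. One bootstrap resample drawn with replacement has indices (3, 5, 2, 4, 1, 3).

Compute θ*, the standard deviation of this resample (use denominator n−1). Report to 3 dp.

Resample values: 7.45, 6.70, 5.86, 0.67, 2.26, 7.45.
Mean = 5.0650; sum of squared deviations = 41.8658
s² = 41.8658 / 5 = 8.3732
s = √8.3732 = 2.894

θ* = 2.894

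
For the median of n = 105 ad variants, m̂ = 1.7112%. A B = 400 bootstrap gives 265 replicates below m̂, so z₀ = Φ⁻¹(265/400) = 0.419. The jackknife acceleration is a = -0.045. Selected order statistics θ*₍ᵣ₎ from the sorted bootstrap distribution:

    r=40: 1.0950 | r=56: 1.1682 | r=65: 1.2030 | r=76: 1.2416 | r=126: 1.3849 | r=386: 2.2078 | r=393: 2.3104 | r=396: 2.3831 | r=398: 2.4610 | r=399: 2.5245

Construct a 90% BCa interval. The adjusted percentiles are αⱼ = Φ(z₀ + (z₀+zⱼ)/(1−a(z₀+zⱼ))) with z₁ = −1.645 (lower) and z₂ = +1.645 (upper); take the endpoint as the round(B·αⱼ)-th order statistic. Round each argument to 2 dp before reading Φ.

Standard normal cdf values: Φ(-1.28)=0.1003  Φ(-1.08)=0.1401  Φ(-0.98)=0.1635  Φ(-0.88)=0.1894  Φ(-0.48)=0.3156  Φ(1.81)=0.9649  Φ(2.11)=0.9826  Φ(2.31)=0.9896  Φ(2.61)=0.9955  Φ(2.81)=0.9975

(1.2416, 2.3831)

Lower: z₀ + z₁ = 0.419 + (-1.645) = -1.226; 1 − a(z₀+z₁) = 1 − (-0.045)(-1.226) = 0.9448; argument = 0.419 + (-1.226)/0.9448 = -0.8786 → -0.88.
α₁ = Φ(-0.88) = 0.1894; rank = round(400 × 0.1894) = 76; θ*₍76₎ = 1.2416.
Upper: z₀ + z₂ = 2.064; 1 − a(z₀+z₂) = 1.0929; argument = 2.3076 → 2.31; α₂ = 0.9896; rank = 396; θ*₍396₎ = 2.3831.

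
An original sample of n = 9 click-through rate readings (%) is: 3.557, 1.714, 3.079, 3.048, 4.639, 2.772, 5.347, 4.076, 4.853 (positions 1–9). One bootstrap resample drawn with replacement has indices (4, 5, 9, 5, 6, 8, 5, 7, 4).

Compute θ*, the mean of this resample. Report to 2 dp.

θ* = 4.12

Resample values: 3.048, 4.639, 4.853, 4.639, 2.772, 4.076, 4.639, 5.347, 3.048.
Mean = (3.048 + 4.639 + 4.853 + 4.639 + 2.772 + 4.076 + 4.639 + 5.347 + 3.048) / 9 = 37.0610 / 9 = 4.12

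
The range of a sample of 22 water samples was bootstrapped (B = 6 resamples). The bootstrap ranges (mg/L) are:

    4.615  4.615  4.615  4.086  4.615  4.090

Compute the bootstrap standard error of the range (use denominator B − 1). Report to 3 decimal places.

SE* = 0.272

Bootstrap SE is the standard deviation of the 6 replicate ranges.
Mean of replicates: (4.615 + 4.615 + 4.615 + 4.086 + 4.615 + 4.090) / 6 = 26.6360 / 6 = 4.4393
Sum of squared deviations: (+0.1757)² + (+0.1757)² + (+0.1757)² + (−0.3533)² + (+0.1757)² + (−0.3493)² = 0.3703
Variance = 0.3703 / 5 = 0.0741
SE* = √0.0741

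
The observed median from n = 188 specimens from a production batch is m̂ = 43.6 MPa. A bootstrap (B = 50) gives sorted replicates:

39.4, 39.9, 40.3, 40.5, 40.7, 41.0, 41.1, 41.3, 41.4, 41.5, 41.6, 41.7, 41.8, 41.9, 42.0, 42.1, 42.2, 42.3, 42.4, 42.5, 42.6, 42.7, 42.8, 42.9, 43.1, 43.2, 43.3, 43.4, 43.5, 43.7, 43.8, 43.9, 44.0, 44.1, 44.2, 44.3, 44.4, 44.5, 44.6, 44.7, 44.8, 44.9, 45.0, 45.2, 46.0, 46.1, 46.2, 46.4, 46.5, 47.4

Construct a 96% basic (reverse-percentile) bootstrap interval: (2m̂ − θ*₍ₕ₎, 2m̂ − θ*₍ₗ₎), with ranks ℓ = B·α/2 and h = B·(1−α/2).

Percentile endpoints at ranks 1 and 49: θ*₍1₎ = 39.4, θ*₍49₎ = 46.5.
Basic interval reflects these around m̂:
  lower = 2 × 43.6 − 46.5 = 40.7
  upper = 2 × 43.6 − 39.4 = 47.8

(40.7, 47.8)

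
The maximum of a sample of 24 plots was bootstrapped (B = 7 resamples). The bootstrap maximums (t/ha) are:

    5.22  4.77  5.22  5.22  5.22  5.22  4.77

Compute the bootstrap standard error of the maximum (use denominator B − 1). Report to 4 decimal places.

Bootstrap SE is the standard deviation of the 7 replicate maximums.
Mean of replicates: (5.22 + 4.77 + 5.22 + 5.22 + 5.22 + 5.22 + 4.77) / 7 = 35.64000 / 7 = 5.09143
Sum of squared deviations: (+0.12857)² + (−0.32143)² + (+0.12857)² + (+0.12857)² + (+0.12857)² + (+0.12857)² + (−0.32143)² = 0.28929
Variance = 0.28929 / 6 = 0.04821
SE* = √0.04821

SE* = 0.2196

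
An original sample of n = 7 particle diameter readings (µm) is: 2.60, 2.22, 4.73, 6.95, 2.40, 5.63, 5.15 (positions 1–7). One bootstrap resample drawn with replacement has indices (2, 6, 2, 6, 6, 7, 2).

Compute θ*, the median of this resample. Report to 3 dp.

θ* = 5.150

Resample values: 2.22, 5.63, 2.22, 5.63, 5.63, 5.15, 2.22.
Sorted: 2.22, 2.22, 2.22, 5.15, 5.63, 5.63, 5.63
Median = middle value = 5.150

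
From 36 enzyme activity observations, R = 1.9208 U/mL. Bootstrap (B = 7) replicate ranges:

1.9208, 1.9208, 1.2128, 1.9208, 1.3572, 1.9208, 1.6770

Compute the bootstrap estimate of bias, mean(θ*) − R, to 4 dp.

bias = −0.2165

mean(θ*) = (1.9208 + 1.9208 + 1.2128 + 1.9208 + 1.3572 + 1.9208 + 1.6770) / 7 = 1.70431
bias = 1.70431 − 1.9208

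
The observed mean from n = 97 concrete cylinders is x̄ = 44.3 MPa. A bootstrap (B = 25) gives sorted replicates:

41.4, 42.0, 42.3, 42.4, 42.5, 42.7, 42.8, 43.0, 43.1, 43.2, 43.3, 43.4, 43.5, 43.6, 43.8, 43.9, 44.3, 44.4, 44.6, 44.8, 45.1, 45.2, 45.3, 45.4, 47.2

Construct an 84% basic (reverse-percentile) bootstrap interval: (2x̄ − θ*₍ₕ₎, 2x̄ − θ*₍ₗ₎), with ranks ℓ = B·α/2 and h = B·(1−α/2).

Percentile endpoints at ranks 2 and 23: θ*₍2₎ = 42.0, θ*₍23₎ = 45.3.
Basic interval reflects these around x̄:
  lower = 2 × 44.3 − 45.3 = 43.3
  upper = 2 × 44.3 − 42.0 = 46.6

(43.3, 46.6)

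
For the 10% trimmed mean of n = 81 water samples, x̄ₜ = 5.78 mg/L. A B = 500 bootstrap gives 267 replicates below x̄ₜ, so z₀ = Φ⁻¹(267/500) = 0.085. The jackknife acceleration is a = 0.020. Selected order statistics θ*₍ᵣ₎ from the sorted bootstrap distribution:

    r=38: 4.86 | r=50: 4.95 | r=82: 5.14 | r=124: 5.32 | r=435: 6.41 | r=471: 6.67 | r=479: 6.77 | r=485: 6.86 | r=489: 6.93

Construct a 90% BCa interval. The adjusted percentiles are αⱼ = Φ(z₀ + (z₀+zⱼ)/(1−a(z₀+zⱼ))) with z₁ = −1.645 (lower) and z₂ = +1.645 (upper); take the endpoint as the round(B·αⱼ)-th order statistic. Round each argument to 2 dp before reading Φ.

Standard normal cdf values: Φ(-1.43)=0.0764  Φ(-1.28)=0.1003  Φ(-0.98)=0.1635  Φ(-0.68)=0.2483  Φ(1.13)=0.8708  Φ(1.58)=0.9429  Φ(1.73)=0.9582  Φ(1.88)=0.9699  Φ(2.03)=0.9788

Lower: z₀ + z₁ = 0.085 + (-1.645) = -1.560; 1 − a(z₀+z₁) = 1 − (0.020)(-1.560) = 1.0312; argument = 0.085 + (-1.560)/1.0312 = -1.4278 → -1.43.
α₁ = Φ(-1.43) = 0.0764; rank = round(500 × 0.0764) = 38; θ*₍38₎ = 4.86.
Upper: z₀ + z₂ = 1.730; 1 − a(z₀+z₂) = 0.9654; argument = 1.8770 → 1.88; α₂ = 0.9699; rank = 485; θ*₍485₎ = 6.86.

(4.86, 6.86)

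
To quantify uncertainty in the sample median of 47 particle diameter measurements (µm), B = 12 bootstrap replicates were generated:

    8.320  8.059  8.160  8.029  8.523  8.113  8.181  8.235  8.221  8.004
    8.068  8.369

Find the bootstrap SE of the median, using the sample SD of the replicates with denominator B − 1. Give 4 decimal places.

Bootstrap SE is the standard deviation of the 12 replicate medians.
Mean of replicates: (8.320 + 8.059 + 8.160 + 8.029 + 8.523 + 8.113 + 8.181 + 8.235 + 8.221 + 8.004 + 8.068 + 8.369) / 12 = 98.28200 / 12 = 8.19017
Sum of squared deviations: (+0.12983)² + (−0.13117)² + (−0.03017)² + (−0.16117)² + (+0.33283)² + (−0.07717)² + (−0.00917)² + (+0.04483)² + (+0.03083)² + (−0.18617)² + (−0.12217)² + (+0.17883)² = 0.26229
Variance = 0.26229 / 11 = 0.02384
SE* = √0.02384

SE* = 0.1544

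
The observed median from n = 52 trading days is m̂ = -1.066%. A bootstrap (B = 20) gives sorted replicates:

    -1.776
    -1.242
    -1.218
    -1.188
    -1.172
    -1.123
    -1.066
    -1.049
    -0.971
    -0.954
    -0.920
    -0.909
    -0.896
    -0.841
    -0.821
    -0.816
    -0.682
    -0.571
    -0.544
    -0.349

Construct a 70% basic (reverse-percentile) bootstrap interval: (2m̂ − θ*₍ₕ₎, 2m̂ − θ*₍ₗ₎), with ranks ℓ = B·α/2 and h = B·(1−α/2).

Percentile endpoints at ranks 3 and 17: θ*₍3₎ = -1.218, θ*₍17₎ = -0.682.
Basic interval reflects these around m̂:
  lower = 2 × -1.066 − -0.682 = -1.450
  upper = 2 × -1.066 − -1.218 = -0.914

(-1.450, -0.914)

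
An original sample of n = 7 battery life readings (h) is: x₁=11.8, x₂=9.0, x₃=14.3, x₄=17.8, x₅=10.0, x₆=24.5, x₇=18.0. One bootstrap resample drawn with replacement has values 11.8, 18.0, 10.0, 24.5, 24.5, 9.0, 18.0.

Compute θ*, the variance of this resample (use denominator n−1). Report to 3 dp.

Mean = 16.5429; sum of squared deviations = 253.0771
s² = 253.0771 / 6 = 42.1795

θ* = 42.180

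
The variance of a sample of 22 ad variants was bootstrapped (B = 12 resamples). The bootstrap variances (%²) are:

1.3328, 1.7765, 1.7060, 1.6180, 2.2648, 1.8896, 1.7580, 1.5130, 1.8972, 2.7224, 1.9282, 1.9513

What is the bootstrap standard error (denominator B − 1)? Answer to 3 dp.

Bootstrap SE is the standard deviation of the 12 replicate variances.
Mean of replicates: (1.3328 + 1.7765 + 1.7060 + 1.6180 + 2.2648 + 1.8896 + 1.7580 + 1.5130 + 1.8972 + 2.7224 + 1.9282 + 1.9513) / 12 = 22.35780 / 12 = 1.86315
Sum of squared deviations: (−0.53035)² + (−0.08665)² + (−0.15715)² + (−0.24515)² + (+0.40165)² + (+0.02645)² + (−0.10515)² + (−0.35015)² + (+0.03405)² + (+0.85925)² + (+0.06505)² + (+0.08815)² = 1.42073
Variance = 1.42073 / 11 = 0.12916
SE* = √0.12916

SE* = 0.359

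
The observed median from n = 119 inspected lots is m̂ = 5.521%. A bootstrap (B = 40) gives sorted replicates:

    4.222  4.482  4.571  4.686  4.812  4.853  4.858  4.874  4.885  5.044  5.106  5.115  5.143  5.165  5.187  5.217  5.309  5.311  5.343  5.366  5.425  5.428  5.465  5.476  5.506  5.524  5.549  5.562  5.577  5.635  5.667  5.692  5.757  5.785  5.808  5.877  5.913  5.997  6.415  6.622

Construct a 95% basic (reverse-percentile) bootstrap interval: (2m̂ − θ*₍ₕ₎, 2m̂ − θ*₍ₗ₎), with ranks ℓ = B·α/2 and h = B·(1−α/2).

Percentile endpoints at ranks 1 and 39: θ*₍1₎ = 4.222, θ*₍39₎ = 6.415.
Basic interval reflects these around m̂:
  lower = 2 × 5.521 − 6.415 = 4.627
  upper = 2 × 5.521 − 4.222 = 6.820

(4.627, 6.820)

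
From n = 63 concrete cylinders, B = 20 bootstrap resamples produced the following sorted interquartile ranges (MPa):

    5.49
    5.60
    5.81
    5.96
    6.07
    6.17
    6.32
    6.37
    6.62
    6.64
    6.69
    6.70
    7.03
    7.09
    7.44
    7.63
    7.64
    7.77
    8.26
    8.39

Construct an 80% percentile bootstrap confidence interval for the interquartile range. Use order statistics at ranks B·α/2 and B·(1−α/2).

(5.60, 7.77)

α = 0.20; lower rank = 20 × 0.100 = 2; upper rank = 20 × 0.900 = 18.
The 2nd smallest replicate is 5.60; the 18th is 7.77.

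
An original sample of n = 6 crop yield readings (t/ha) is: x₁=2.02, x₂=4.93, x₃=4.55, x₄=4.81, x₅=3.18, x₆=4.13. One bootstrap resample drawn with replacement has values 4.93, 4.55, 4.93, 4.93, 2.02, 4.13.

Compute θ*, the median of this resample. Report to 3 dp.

Sorted: 2.02, 4.13, 4.55, 4.93, 4.93, 4.93
Median = average of the two middle values = 4.740

θ* = 4.740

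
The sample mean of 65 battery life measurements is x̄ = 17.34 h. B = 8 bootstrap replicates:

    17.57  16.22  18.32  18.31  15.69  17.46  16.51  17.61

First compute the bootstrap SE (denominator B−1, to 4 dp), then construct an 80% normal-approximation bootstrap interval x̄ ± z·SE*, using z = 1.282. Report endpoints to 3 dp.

(16.098, 18.582)

Mean of replicates = 17.2112; sum of squared deviations = 6.5747; SE* = √(6.5747/7) = 0.9691
Margin = 1.282 × 0.9691 = 1.2424
Interval: 17.34 ± 1.2424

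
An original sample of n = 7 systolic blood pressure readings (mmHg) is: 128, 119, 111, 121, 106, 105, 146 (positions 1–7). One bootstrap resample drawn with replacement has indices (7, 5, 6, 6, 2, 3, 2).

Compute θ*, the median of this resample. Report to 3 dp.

θ* = 111.000

Resample values: 146, 106, 105, 105, 119, 111, 119.
Sorted: 105, 105, 106, 111, 119, 119, 146
Median = middle value = 111.000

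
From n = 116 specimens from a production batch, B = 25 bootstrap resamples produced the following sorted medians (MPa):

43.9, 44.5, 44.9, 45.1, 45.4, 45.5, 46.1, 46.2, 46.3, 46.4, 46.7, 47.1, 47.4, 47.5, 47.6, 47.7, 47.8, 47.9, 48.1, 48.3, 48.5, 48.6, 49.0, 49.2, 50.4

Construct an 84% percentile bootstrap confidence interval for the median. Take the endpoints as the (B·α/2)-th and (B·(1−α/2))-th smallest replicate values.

(44.5, 49.0)

α = 0.16; lower rank = 25 × 0.080 = 2; upper rank = 25 × 0.920 = 23.
The 2nd smallest replicate is 44.5; the 23rd is 49.0.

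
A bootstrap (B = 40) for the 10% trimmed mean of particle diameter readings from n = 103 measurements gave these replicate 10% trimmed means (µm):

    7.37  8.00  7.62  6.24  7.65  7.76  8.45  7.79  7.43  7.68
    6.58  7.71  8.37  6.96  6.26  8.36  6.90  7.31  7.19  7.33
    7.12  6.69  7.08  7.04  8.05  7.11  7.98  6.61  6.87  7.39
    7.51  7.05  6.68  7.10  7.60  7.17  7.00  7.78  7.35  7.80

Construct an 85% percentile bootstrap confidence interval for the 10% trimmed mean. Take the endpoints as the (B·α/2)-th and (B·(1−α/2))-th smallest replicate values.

(6.58, 8.05)

Sorted replicates: 6.24, 6.26, 6.58, 6.61, 6.68, 6.69, 6.87, 6.90, 6.96, 7.00, 7.04, 7.05, 7.08, 7.10, 7.11, 7.12, 7.17, 7.19, 7.31, 7.33, 7.35, 7.37, 7.39, 7.43, 7.51, 7.60, 7.62, 7.65, 7.68, 7.71, 7.76, 7.78, 7.79, 7.80, 7.98, 8.00, 8.05, 8.36, 8.37, 8.45
α = 0.15; lower rank = 40 × 0.075 = 3; upper rank = 40 × 0.925 = 37.
The 3rd smallest replicate is 6.58; the 37th is 8.05.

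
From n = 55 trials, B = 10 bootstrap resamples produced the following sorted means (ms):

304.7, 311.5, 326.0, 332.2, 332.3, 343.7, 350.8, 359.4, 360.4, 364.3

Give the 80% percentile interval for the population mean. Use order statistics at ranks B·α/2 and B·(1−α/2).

(304.7, 360.4)

α = 0.20; lower rank = 10 × 0.100 = 1; upper rank = 10 × 0.900 = 9.
The 1st smallest replicate is 304.7; the 9th is 360.4.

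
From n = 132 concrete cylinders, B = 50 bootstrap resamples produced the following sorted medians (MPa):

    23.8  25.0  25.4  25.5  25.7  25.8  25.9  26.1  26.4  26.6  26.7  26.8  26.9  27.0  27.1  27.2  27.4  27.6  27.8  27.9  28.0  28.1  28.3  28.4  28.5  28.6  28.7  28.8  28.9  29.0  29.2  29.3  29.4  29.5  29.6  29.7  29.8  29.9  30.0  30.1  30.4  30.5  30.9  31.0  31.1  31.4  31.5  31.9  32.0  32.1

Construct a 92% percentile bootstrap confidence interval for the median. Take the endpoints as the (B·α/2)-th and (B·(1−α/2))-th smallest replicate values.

α = 0.08; lower rank = 50 × 0.040 = 2; upper rank = 50 × 0.960 = 48.
The 2nd smallest replicate is 25.0; the 48th is 31.9.

(25.0, 31.9)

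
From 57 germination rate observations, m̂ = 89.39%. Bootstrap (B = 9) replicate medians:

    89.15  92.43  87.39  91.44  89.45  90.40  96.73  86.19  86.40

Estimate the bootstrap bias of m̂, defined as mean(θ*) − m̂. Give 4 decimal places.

bias = +0.5633

mean(θ*) = (89.15 + 92.43 + 87.39 + 91.44 + 89.45 + 90.40 + 96.73 + 86.19 + 86.40) / 9 = 89.95333
bias = 89.95333 − 89.39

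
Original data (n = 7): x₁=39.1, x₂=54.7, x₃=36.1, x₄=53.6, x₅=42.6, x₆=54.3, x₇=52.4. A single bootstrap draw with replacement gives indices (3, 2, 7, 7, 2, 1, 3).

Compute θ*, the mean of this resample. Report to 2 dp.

θ* = 46.50

Resample values: 36.1, 54.7, 52.4, 52.4, 54.7, 39.1, 36.1.
Mean = (36.1 + 54.7 + 52.4 + 52.4 + 54.7 + 39.1 + 36.1) / 7 = 325.50 / 7 = 46.50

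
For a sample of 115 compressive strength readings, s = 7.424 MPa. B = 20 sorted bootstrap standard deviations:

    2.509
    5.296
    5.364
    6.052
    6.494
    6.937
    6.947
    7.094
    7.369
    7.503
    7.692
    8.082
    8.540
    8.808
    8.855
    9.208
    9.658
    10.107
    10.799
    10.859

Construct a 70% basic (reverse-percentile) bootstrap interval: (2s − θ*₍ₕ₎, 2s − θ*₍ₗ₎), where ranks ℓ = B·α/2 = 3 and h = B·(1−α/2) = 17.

(5.190, 9.484)

Percentile endpoints at ranks 3 and 17: θ*₍3₎ = 5.364, θ*₍17₎ = 9.658.
Basic interval reflects these around s:
  lower = 2 × 7.424 − 9.658 = 5.190
  upper = 2 × 7.424 − 5.364 = 9.484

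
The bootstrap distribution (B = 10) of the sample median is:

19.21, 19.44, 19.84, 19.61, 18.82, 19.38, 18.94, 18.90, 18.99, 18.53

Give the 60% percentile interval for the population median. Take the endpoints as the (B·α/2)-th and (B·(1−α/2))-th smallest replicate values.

(18.82, 19.44)

Sorted replicates: 18.53, 18.82, 18.90, 18.94, 18.99, 19.21, 19.38, 19.44, 19.61, 19.84
α = 0.40; lower rank = 10 × 0.200 = 2; upper rank = 10 × 0.800 = 8.
The 2nd smallest replicate is 18.82; the 8th is 19.44.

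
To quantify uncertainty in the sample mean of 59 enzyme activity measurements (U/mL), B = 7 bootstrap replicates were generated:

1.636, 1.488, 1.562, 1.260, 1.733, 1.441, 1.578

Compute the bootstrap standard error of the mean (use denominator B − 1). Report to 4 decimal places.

SE* = 0.1518

Bootstrap SE is the standard deviation of the 7 replicate means.
Mean of replicates: (1.636 + 1.488 + 1.562 + 1.260 + 1.733 + 1.441 + 1.578) / 7 = 10.698000 / 7 = 1.528286
Sum of squared deviations: (+0.107714)² + (−0.040286)² + (+0.033714)² + (−0.268286)² + (+0.204714)² + (−0.087286)² + (+0.049714)² = 0.138337
Variance = 0.138337 / 6 = 0.023056
SE* = √0.023056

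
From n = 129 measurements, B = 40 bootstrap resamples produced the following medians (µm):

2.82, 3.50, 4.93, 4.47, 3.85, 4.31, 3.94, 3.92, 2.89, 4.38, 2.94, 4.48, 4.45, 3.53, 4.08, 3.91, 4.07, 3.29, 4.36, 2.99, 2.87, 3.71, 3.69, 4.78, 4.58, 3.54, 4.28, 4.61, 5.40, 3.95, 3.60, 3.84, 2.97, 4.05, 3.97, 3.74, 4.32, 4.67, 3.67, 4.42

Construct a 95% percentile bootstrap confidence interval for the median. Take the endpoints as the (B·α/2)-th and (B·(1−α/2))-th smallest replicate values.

Sorted replicates: 2.82, 2.87, 2.89, 2.94, 2.97, 2.99, 3.29, 3.50, 3.53, 3.54, 3.60, 3.67, 3.69, 3.71, 3.74, 3.84, 3.85, 3.91, 3.92, 3.94, 3.95, 3.97, 4.05, 4.07, 4.08, 4.28, 4.31, 4.32, 4.36, 4.38, 4.42, 4.45, 4.47, 4.48, 4.58, 4.61, 4.67, 4.78, 4.93, 5.40
α = 0.05; lower rank = 40 × 0.025 = 1; upper rank = 40 × 0.975 = 39.
The 1st smallest replicate is 2.82; the 39th is 4.93.

(2.82, 4.93)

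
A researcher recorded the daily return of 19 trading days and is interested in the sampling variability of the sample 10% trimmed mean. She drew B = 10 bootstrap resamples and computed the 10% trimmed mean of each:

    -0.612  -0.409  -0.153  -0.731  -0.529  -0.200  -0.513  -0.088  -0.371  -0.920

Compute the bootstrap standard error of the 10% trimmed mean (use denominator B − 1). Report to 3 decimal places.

SE* = 0.264

Bootstrap SE is the standard deviation of the 10 replicate 10% trimmed means.
Mean of replicates: ((-0.612) + (-0.409) + (-0.153) + (-0.731) + (-0.529) + (-0.200) + (-0.513) + (-0.088) + (-0.371) + (-0.920)) / 10 = -4.5260 / 10 = -0.4526
Sum of squared deviations: (−0.1594)² + (+0.0436)² + (+0.2996)² + (−0.2784)² + (−0.0764)² + (+0.2526)² + (−0.0604)² + (+0.3646)² + (+0.0816)² + (−0.4674)² = 0.6259
Variance = 0.6259 / 9 = 0.0695
SE* = √0.0695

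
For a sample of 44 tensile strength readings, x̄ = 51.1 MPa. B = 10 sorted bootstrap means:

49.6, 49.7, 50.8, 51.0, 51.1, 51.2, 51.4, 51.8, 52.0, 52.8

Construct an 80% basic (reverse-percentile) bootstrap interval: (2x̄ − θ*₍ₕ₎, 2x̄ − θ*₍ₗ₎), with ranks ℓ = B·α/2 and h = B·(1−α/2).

(50.2, 52.6)

Percentile endpoints at ranks 1 and 9: θ*₍1₎ = 49.6, θ*₍9₎ = 52.0.
Basic interval reflects these around x̄:
  lower = 2 × 51.1 − 52.0 = 50.2
  upper = 2 × 51.1 − 49.6 = 52.6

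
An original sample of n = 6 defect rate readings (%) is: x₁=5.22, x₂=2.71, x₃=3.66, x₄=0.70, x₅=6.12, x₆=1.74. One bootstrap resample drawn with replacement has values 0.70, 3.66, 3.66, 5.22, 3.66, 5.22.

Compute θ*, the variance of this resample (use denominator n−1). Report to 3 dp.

θ* = 2.725

Mean = 3.6867; sum of squared deviations = 13.6245
s² = 13.6245 / 5 = 2.7249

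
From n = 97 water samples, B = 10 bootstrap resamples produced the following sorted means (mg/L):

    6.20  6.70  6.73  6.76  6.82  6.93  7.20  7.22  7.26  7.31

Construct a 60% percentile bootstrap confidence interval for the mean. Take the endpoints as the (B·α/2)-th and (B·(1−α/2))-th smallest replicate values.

(6.70, 7.22)

α = 0.40; lower rank = 10 × 0.200 = 2; upper rank = 10 × 0.800 = 8.
The 2nd smallest replicate is 6.70; the 8th is 7.22.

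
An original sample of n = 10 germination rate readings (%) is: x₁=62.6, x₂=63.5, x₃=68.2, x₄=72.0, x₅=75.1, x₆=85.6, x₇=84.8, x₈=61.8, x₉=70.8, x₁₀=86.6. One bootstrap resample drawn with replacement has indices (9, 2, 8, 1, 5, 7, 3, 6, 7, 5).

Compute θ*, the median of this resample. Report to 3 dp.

Resample values: 70.8, 63.5, 61.8, 62.6, 75.1, 84.8, 68.2, 85.6, 84.8, 75.1.
Sorted: 61.8, 62.6, 63.5, 68.2, 70.8, 75.1, 75.1, 84.8, 84.8, 85.6
Median = average of the two middle values = 72.950

θ* = 72.950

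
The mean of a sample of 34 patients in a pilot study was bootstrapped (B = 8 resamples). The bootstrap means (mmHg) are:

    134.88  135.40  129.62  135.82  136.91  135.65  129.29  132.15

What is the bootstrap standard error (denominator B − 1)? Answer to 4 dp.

Bootstrap SE is the standard deviation of the 8 replicate means.
Mean of replicates: (134.88 + 135.40 + 129.62 + 135.82 + 136.91 + 135.65 + 129.29 + 132.15) / 8 = 1069.72000 / 8 = 133.71500
Sum of squared deviations: (+1.16500)² + (+1.68500)² + (−4.09500)² + (+2.10500)² + (+3.19500)² + (+1.93500)² + (−4.42500)² + (−1.56500)² = 61.37860
Variance = 61.37860 / 7 = 8.76837
SE* = √8.76837

SE* = 2.9611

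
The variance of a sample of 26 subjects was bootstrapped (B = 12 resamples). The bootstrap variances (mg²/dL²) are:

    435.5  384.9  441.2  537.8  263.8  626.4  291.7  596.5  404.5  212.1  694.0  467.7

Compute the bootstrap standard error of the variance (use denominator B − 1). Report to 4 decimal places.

SE* = 148.5990

Bootstrap SE is the standard deviation of the 12 replicate variances.
Mean of replicates: (435.5 + 384.9 + 441.2 + 537.8 + 263.8 + 626.4 + 291.7 + 596.5 + 404.5 + 212.1 + 694.0 + 467.7) / 12 = 5356.10000 / 12 = 446.34167
Sum of squared deviations: (−10.84167)² + (−61.44167)² + (−5.14167)² + (+91.45833)² + (−182.54167)² + (+180.05833)² + (−154.64167)² + (+150.15833)² + (−41.84167)² + (−234.24167)² + (+247.65833)² + (+21.35833)² = 242898.42917
Variance = 242898.42917 / 11 = 22081.67538
SE* = √22081.67538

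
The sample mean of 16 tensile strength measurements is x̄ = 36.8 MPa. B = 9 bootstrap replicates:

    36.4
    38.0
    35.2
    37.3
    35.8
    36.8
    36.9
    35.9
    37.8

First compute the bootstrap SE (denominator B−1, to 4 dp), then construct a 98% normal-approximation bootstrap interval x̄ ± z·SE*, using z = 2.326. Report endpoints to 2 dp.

Mean of replicates = 36.6778; sum of squared deviations = 7.0956; SE* = √(7.0956/8) = 0.9418
Margin = 2.326 × 0.9418 = 2.191
Interval: 36.8 ± 2.191

(34.61, 38.99)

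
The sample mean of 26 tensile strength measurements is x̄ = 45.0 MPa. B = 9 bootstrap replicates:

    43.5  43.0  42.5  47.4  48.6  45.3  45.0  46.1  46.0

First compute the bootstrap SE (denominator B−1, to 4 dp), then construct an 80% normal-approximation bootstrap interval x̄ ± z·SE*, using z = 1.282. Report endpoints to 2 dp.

Mean of replicates = 45.2667; sum of squared deviations = 32.8800; SE* = √(32.8800/8) = 2.0273
Margin = 1.282 × 2.0273 = 2.599
Interval: 45.0 ± 2.599

(42.40, 47.60)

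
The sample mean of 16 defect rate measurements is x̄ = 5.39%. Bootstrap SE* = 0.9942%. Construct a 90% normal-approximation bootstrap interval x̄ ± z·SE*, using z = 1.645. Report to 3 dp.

(3.755, 7.025)

Margin = 1.645 × 0.9942 = 1.6355
Interval: 5.39 ± 1.6355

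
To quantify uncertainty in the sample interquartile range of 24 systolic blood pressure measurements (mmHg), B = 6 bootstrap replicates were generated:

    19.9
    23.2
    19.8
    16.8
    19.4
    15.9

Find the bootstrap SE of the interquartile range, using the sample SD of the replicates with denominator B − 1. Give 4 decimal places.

SE* = 2.5897

Bootstrap SE is the standard deviation of the 6 replicate interquartile ranges.
Mean of replicates: (19.9 + 23.2 + 19.8 + 16.8 + 19.4 + 15.9) / 6 = 115.00000 / 6 = 19.16667
Sum of squared deviations: (+0.73333)² + (+4.03333)² + (+0.63333)² + (−2.36667)² + (+0.23333)² + (−3.26667)² = 33.53333
Variance = 33.53333 / 5 = 6.70667
SE* = √6.70667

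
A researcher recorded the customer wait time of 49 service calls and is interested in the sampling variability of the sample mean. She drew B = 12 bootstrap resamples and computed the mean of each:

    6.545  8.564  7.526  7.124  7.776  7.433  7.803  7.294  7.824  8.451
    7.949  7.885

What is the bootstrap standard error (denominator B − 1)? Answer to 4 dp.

SE* = 0.5532

Bootstrap SE is the standard deviation of the 12 replicate means.
Mean of replicates: (6.545 + 8.564 + 7.526 + 7.124 + 7.776 + 7.433 + 7.803 + 7.294 + 7.824 + 8.451 + 7.949 + 7.885) / 12 = 92.17400 / 12 = 7.68117
Sum of squared deviations: (−1.13617)² + (+0.88283)² + (−0.15517)² + (−0.55717)² + (+0.09483)² + (−0.24817)² + (+0.12183)² + (−0.38717)² + (+0.14283)² + (+0.76983)² + (+0.26783)² + (+0.20383)² = 3.36643
Variance = 3.36643 / 11 = 0.30604
SE* = √0.30604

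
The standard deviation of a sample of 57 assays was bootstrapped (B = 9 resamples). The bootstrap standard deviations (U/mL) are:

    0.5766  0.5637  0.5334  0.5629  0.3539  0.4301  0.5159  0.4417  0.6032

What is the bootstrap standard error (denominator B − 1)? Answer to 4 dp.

SE* = 0.0828

Bootstrap SE is the standard deviation of the 9 replicate standard deviations.
Mean of replicates: (0.5766 + 0.5637 + 0.5334 + 0.5629 + 0.3539 + 0.4301 + 0.5159 + 0.4417 + 0.6032) / 9 = 4.58140 / 9 = 0.50904
Sum of squared deviations: (+0.06756)² + (+0.05466)² + (+0.02436)² + (+0.05386)² + (−0.15514)² + (−0.07894)² + (+0.00686)² + (−0.06734)² + (+0.09416)² = 0.05479
Variance = 0.05479 / 8 = 0.00685
SE* = √0.00685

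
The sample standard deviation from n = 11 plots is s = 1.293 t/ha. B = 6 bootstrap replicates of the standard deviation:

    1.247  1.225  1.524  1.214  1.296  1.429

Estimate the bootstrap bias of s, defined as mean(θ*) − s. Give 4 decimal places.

bias = +0.0295

mean(θ*) = (1.247 + 1.225 + 1.524 + 1.214 + 1.296 + 1.429) / 6 = 1.32250
bias = 1.32250 − 1.293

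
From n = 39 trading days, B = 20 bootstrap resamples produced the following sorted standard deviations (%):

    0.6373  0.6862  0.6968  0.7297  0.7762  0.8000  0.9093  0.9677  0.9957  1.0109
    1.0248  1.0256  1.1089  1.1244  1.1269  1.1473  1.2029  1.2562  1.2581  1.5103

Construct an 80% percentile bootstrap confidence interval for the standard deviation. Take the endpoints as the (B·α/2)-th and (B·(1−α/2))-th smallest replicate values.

(0.6862, 1.2562)

α = 0.20; lower rank = 20 × 0.100 = 2; upper rank = 20 × 0.900 = 18.
The 2nd smallest replicate is 0.6862; the 18th is 1.2562.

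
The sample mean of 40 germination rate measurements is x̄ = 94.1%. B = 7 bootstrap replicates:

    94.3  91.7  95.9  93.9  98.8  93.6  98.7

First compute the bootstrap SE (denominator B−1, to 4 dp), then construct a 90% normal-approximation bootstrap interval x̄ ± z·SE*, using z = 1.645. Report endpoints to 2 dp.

(89.70, 98.50)

Mean of replicates = 95.2714; sum of squared deviations = 42.9743; SE* = √(42.9743/6) = 2.6763
Margin = 1.645 × 2.6763 = 4.403
Interval: 94.1 ± 4.403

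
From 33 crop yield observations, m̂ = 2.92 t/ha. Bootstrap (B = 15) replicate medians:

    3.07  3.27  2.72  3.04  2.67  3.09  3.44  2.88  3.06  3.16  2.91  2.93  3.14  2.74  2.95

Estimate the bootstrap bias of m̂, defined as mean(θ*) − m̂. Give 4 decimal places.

bias = +0.0847

mean(θ*) = (3.07 + 3.27 + 2.72 + 3.04 + 2.67 + 3.09 + 3.44 + 2.88 + 3.06 + 3.16 + 2.91 + 2.93 + 3.14 + 2.74 + 2.95) / 15 = 3.00467
bias = 3.00467 − 2.92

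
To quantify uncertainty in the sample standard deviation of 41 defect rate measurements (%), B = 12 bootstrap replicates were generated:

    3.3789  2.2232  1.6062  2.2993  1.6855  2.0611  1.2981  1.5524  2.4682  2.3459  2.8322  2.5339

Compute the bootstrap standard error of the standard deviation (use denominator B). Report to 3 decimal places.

SE* = 0.568

Bootstrap SE is the standard deviation of the 12 replicate standard deviations.
Mean of replicates: (3.3789 + 2.2232 + 1.6062 + 2.2993 + 1.6855 + 2.0611 + 1.2981 + 1.5524 + 2.4682 + 2.3459 + 2.8322 + 2.5339) / 12 = 26.28490 / 12 = 2.19041
Sum of squared deviations: (+1.18849)² + (+0.03279)² + (−0.58421)² + (+0.10889)² + (−0.50491)² + (−0.12931)² + (−0.89231)² + (−0.63801)² + (+0.27779)² + (+0.15549)² + (+0.64179)² + (+0.34349)² = 3.87290
Variance = 3.87290 / 12 = 0.32274
SE* = √0.32274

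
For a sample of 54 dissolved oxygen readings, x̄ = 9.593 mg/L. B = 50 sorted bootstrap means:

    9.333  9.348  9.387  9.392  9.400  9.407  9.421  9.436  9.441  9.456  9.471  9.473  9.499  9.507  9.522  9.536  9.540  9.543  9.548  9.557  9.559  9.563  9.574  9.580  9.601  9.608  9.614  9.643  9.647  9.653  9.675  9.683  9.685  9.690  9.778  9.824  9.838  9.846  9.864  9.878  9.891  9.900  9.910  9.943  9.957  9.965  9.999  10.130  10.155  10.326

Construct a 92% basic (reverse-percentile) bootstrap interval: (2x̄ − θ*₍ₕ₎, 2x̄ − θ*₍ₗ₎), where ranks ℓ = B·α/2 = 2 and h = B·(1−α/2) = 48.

(9.056, 9.838)

Percentile endpoints at ranks 2 and 48: θ*₍2₎ = 9.348, θ*₍48₎ = 10.130.
Basic interval reflects these around x̄:
  lower = 2 × 9.593 − 10.130 = 9.056
  upper = 2 × 9.593 − 9.348 = 9.838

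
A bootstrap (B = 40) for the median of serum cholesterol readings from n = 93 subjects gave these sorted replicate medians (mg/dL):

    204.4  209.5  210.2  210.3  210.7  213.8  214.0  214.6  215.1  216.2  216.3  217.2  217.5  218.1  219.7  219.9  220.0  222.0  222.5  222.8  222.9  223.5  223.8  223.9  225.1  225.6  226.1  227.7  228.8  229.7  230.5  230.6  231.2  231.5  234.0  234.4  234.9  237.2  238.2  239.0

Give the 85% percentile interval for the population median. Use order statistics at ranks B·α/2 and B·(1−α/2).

α = 0.15; lower rank = 40 × 0.075 = 3; upper rank = 40 × 0.925 = 37.
The 3rd smallest replicate is 210.2; the 37th is 234.9.

(210.2, 234.9)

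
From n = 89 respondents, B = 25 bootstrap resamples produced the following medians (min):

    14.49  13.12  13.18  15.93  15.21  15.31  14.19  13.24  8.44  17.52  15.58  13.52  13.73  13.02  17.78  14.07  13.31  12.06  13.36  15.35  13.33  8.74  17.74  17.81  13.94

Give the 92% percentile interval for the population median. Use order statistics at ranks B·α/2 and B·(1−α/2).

Sorted replicates: 8.44, 8.74, 12.06, 13.02, 13.12, 13.18, 13.24, 13.31, 13.33, 13.36, 13.52, 13.73, 13.94, 14.07, 14.19, 14.49, 15.21, 15.31, 15.35, 15.58, 15.93, 17.52, 17.74, 17.78, 17.81
α = 0.08; lower rank = 25 × 0.040 = 1; upper rank = 25 × 0.960 = 24.
The 1st smallest replicate is 8.44; the 24th is 17.78.

(8.44, 17.78)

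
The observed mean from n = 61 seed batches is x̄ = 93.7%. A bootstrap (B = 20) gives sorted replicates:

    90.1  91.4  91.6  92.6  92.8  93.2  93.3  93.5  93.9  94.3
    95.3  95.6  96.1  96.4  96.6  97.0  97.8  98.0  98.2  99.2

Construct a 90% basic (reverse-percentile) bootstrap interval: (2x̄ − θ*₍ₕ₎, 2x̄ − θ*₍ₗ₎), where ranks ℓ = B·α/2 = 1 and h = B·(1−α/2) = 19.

(89.2, 97.3)

Percentile endpoints at ranks 1 and 19: θ*₍1₎ = 90.1, θ*₍19₎ = 98.2.
Basic interval reflects these around x̄:
  lower = 2 × 93.7 − 98.2 = 89.2
  upper = 2 × 93.7 − 90.1 = 97.3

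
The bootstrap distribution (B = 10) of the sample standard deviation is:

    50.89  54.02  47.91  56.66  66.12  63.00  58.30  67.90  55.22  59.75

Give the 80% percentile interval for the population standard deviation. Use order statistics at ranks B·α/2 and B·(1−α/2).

(47.91, 66.12)

Sorted replicates: 47.91, 50.89, 54.02, 55.22, 56.66, 58.30, 59.75, 63.00, 66.12, 67.90
α = 0.20; lower rank = 10 × 0.100 = 1; upper rank = 10 × 0.900 = 9.
The 1st smallest replicate is 47.91; the 9th is 66.12.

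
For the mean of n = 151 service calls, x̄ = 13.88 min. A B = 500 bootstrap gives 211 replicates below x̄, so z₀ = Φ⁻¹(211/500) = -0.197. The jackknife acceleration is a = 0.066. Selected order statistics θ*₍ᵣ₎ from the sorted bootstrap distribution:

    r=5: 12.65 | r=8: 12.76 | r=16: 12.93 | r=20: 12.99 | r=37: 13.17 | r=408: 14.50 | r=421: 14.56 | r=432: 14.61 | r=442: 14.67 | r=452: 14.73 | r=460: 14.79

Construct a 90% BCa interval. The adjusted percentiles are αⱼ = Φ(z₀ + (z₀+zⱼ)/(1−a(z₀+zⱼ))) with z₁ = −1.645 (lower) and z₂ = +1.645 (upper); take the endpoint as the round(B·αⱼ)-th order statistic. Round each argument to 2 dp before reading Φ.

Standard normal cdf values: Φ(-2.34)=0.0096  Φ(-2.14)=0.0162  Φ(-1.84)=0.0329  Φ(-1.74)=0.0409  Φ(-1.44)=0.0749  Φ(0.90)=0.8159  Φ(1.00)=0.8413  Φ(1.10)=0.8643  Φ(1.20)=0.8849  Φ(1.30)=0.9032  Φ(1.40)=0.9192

(12.93, 14.79)

Lower: z₀ + z₁ = -0.197 + (-1.645) = -1.842; 1 − a(z₀+z₁) = 1 − (0.066)(-1.842) = 1.1216; argument = -0.197 + (-1.842)/1.1216 = -1.8393 → -1.84.
α₁ = Φ(-1.84) = 0.0329; rank = round(500 × 0.0329) = 16; θ*₍16₎ = 12.93.
Upper: z₀ + z₂ = 1.448; 1 − a(z₀+z₂) = 0.9044; argument = 1.4040 → 1.40; α₂ = 0.9192; rank = 460; θ*₍460₎ = 14.79.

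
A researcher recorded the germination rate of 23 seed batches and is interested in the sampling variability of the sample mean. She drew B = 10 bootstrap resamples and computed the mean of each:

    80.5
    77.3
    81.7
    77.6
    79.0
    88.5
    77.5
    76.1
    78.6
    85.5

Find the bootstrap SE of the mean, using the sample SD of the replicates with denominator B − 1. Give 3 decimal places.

SE* = 3.980

Bootstrap SE is the standard deviation of the 10 replicate means.
Mean of replicates: (80.5 + 77.3 + 81.7 + 77.6 + 79.0 + 88.5 + 77.5 + 76.1 + 78.6 + 85.5) / 10 = 802.3000 / 10 = 80.2300
Sum of squared deviations: (+0.2700)² + (−2.9300)² + (+1.4700)² + (−2.6300)² + (−1.2300)² + (+8.2700)² + (−2.7300)² + (−4.1300)² + (−1.6300)² + (+5.2700)² = 142.5810
Variance = 142.5810 / 9 = 15.8423
SE* = √15.8423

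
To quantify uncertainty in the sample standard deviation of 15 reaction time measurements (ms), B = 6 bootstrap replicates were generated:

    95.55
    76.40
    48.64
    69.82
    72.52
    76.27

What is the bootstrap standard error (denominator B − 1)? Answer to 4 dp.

SE* = 15.0617

Bootstrap SE is the standard deviation of the 6 replicate standard deviations.
Mean of replicates: (95.55 + 76.40 + 48.64 + 69.82 + 72.52 + 76.27) / 6 = 439.20000 / 6 = 73.20000
Sum of squared deviations: (+22.35000)² + (+3.20000)² + (−24.56000)² + (−3.38000)² + (−0.68000)² + (+3.07000)² = 1134.26780
Variance = 1134.26780 / 5 = 226.85356
SE* = √226.85356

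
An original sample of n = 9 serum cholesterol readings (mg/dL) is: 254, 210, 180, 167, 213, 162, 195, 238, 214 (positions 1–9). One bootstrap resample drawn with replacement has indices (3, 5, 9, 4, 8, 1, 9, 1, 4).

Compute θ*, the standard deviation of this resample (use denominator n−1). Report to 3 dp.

Resample values: 180, 213, 214, 167, 238, 254, 214, 254, 167.
Mean = 211.2222; sum of squared deviations = 9281.5556
s² = 9281.5556 / 8 = 1160.1944
s = √1160.1944 = 34.062

θ* = 34.062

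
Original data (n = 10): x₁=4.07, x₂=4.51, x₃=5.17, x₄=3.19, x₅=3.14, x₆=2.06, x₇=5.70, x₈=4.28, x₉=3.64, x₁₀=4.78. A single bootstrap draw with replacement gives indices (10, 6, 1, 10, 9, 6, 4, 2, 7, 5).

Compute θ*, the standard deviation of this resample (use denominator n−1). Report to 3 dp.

Resample values: 4.78, 2.06, 4.07, 4.78, 3.64, 2.06, 3.19, 4.51, 5.70, 3.14.
Mean = 3.7930; sum of squared deviations = 12.9958
s² = 12.9958 / 9 = 1.4440
s = √1.4440 = 1.202

θ* = 1.202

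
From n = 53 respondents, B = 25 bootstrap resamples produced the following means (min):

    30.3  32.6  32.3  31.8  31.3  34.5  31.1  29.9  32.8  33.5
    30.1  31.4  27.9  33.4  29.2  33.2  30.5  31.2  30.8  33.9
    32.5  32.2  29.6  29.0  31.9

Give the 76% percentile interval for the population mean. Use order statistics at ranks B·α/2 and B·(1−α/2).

Sorted replicates: 27.9, 29.0, 29.2, 29.6, 29.9, 30.1, 30.3, 30.5, 30.8, 31.1, 31.2, 31.3, 31.4, 31.8, 31.9, 32.2, 32.3, 32.5, 32.6, 32.8, 33.2, 33.4, 33.5, 33.9, 34.5
α = 0.24; lower rank = 25 × 0.120 = 3; upper rank = 25 × 0.880 = 22.
The 3rd smallest replicate is 29.2; the 22nd is 33.4.

(29.2, 33.4)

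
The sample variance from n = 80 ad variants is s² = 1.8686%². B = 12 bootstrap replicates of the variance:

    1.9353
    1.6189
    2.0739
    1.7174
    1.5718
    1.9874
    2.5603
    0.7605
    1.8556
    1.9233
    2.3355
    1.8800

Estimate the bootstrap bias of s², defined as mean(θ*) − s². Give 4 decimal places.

mean(θ*) = (1.9353 + 1.6189 + 2.0739 + 1.7174 + 1.5718 + 1.9874 + 2.5603 + 0.7605 + 1.8556 + 1.9233 + 2.3355 + 1.8800) / 12 = 1.85166
bias = 1.85166 − 1.8686

bias = −0.0169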